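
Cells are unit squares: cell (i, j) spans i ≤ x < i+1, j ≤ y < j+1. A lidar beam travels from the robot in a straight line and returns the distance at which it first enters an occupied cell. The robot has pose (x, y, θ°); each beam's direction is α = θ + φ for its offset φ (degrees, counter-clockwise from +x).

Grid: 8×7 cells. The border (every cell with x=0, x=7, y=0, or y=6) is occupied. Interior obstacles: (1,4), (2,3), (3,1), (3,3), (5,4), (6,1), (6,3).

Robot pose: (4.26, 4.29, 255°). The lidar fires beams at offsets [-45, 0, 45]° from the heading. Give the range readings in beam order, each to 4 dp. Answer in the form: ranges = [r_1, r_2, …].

ranges = [0.5800, 1.0046, 3.4800]

beam 1: φ=-45°, α=210°
  d=(-0.8660,-0.5000)  start (4,4)  tX=0.3002 tY=0.5800  stride 1/|dx|=1.1547 1/|dy|=2.0000
    cross x-line → (3,4), t=0.3002
    cross y-line → (3,3), t=0.5800 (wall)
  → r_1 = 0.5800
beam 2: φ=0°, α=255°
  d=(-0.2588,-0.9659)  start (4,4)  tX=1.0046 tY=0.3002  stride 1/|dx|=3.8637 1/|dy|=1.0353
    cross y-line → (4,3), t=0.3002
    cross x-line → (3,3), t=1.0046 (wall)
  → r_2 = 1.0046
beam 3: φ=45°, α=300°
  d=(0.5000,-0.8660)  start (4,4)  tX=1.4800 tY=0.3349  stride 1/|dx|=2.0000 1/|dy|=1.1547
    cross y-line → (4,3), t=0.3349
    cross x-line → (5,3), t=1.4800
    cross y-line → (5,2), t=1.4896
    cross y-line → (5,1), t=2.6443
    cross x-line → (6,1), t=3.4800 (wall)
  → r_3 = 3.4800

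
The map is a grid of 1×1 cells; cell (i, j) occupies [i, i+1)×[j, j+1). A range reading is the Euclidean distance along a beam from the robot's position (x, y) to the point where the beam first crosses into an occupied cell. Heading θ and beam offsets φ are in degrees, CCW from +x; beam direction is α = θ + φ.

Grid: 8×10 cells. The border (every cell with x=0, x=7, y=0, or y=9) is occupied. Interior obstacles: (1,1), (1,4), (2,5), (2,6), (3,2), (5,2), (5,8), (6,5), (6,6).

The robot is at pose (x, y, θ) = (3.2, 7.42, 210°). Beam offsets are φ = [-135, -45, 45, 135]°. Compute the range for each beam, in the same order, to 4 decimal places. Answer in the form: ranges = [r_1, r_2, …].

beam 1: φ=-135°, α=75°
  dir = (cos 75°, sin 75°) = (0.2588, 0.9659); from cell (3,7)
  next x-line at t=3.0910, next y-line at t=0.6005; Δt_x=3.8637, Δt_y=1.0353
    y: enter (3,8) at t=0.6005
    y: enter (3,9) at t=1.6357 ← occupied
  → r_1 = 1.6357
beam 2: φ=-45°, α=165°
  dir = (cos 165°, sin 165°) = (-0.9659, 0.2588); from cell (3,7)
  next x-line at t=0.2071, next y-line at t=2.2409; Δt_x=1.0353, Δt_y=3.8637
    x: enter (2,7) at t=0.2071
    x: enter (1,7) at t=1.2423
    y: enter (1,8) at t=2.2409
    x: enter (0,8) at t=2.2776 ← occupied
  → r_2 = 2.2776
beam 3: φ=45°, α=255°
  dir = (cos 255°, sin 255°) = (-0.2588, -0.9659); from cell (3,7)
  next x-line at t=0.7727, next y-line at t=0.4348; Δt_x=3.8637, Δt_y=1.0353
    y: enter (3,6) at t=0.4348
    x: enter (2,6) at t=0.7727 ← occupied
  → r_3 = 0.7727
beam 4: φ=135°, α=345°
  dir = (cos 345°, sin 345°) = (0.9659, -0.2588); from cell (3,7)
  next x-line at t=0.8282, next y-line at t=1.6228; Δt_x=1.0353, Δt_y=3.8637
    x: enter (4,7) at t=0.8282
    y: enter (4,6) at t=1.6228
    x: enter (5,6) at t=1.8635
    x: enter (6,6) at t=2.8988 ← occupied
  → r_4 = 2.8988

ranges = [1.6357, 2.2776, 0.7727, 2.8988]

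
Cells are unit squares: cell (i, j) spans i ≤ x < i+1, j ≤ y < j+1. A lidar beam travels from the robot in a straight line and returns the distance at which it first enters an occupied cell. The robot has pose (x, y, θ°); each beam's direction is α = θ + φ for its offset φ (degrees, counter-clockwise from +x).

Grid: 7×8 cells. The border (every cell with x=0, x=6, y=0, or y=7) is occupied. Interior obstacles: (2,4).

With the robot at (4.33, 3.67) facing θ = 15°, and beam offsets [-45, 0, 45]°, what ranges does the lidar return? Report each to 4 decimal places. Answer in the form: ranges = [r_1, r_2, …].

ranges = [1.9283, 1.7289, 3.3400]

beam 1: φ=-45°, α=330°
  direction (0.8660, -0.5000); cell (4,3); t to first gridline: x 0.7736, y 1.3400 (then +1.1547 / +2.0000)
    (5,3) via x @ 0.7736
    (5,2) via y @ 1.3400
    (6,2) via x @ 1.9283  # hit
  → r_1 = 1.9283
beam 2: φ=0°, α=15°
  direction (0.9659, 0.2588); cell (4,3); t to first gridline: x 0.6936, y 1.2750 (then +1.0353 / +3.8637)
    (5,3) via x @ 0.6936
    (5,4) via y @ 1.2750
    (6,4) via x @ 1.7289  # hit
  → r_2 = 1.7289
beam 3: φ=45°, α=60°
  direction (0.5000, 0.8660); cell (4,3); t to first gridline: x 1.3400, y 0.3811 (then +2.0000 / +1.1547)
    (4,4) via y @ 0.3811
    (5,4) via x @ 1.3400
    (5,5) via y @ 1.5358
    (5,6) via y @ 2.6905
    (6,6) via x @ 3.3400  # hit
  → r_3 = 3.3400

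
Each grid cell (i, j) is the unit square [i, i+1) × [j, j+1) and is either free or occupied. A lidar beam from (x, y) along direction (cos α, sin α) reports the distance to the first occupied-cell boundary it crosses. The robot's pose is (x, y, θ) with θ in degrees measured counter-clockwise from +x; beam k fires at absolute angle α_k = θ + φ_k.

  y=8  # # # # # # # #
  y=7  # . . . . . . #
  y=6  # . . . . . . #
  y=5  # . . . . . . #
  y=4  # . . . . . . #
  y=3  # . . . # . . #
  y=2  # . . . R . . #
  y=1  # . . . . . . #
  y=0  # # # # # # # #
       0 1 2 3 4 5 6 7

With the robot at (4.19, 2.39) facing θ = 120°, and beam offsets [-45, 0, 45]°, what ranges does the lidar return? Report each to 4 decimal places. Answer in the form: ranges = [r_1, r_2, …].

beam 1: φ=-45°, α=75°
  d=(0.2588,0.9659)  start (4,2)  tX=3.1296 tY=0.6315  stride 1/|dx|=3.8637 1/|dy|=1.0353
    cross y-line → (4,3), t=0.6315 (wall)
  → r_1 = 0.6315
beam 2: φ=0°, α=120°
  d=(-0.5000,0.8660)  start (4,2)  tX=0.3800 tY=0.7044  stride 1/|dx|=2.0000 1/|dy|=1.1547
    cross x-line → (3,2), t=0.3800
    cross y-line → (3,3), t=0.7044
    cross y-line → (3,4), t=1.8591
    cross x-line → (2,4), t=2.3800
    cross y-line → (2,5), t=3.0138
    cross y-line → (2,6), t=4.1685
    cross x-line → (1,6), t=4.3800
    cross y-line → (1,7), t=5.3232
    cross x-line → (0,7), t=6.3800 (wall)
  → r_2 = 6.3800
beam 3: φ=45°, α=165°
  d=(-0.9659,0.2588)  start (4,2)  tX=0.1967 tY=2.3569  stride 1/|dx|=1.0353 1/|dy|=3.8637
    cross x-line → (3,2), t=0.1967
    cross x-line → (2,2), t=1.2320
    cross x-line → (1,2), t=2.2673
    cross y-line → (1,3), t=2.3569
    cross x-line → (0,3), t=3.3025 (wall)
  → r_3 = 3.3025

ranges = [0.6315, 6.3800, 3.3025]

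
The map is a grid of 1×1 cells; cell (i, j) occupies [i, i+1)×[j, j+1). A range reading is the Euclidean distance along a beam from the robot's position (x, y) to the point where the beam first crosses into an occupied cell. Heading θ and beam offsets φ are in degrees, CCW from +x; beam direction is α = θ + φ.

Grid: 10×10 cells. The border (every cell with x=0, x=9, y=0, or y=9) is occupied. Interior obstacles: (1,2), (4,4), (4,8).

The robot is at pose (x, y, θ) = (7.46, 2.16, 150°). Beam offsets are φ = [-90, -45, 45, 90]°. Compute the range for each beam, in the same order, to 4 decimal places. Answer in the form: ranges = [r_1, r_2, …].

ranges = [3.0800, 7.0813, 4.4819, 1.3395]

beam 1: φ=-90°, α=60°
  direction (0.5000, 0.8660); cell (7,2); t to first gridline: x 1.0800, y 0.9699 (then +2.0000 / +1.1547)
    (7,3) via y @ 0.9699
    (8,3) via x @ 1.0800
    (8,4) via y @ 2.1246
    (9,4) via x @ 3.0800  # hit
  → r_1 = 3.0800
beam 2: φ=-45°, α=105°
  direction (-0.2588, 0.9659); cell (7,2); t to first gridline: x 1.7773, y 0.8696 (then +3.8637 / +1.0353)
    (7,3) via y @ 0.8696
    (6,3) via x @ 1.7773
    (6,4) via y @ 1.9049
    (6,5) via y @ 2.9402
    (6,6) via y @ 3.9755
    (6,7) via y @ 5.0107
    (5,7) via x @ 5.6410
    (5,8) via y @ 6.0460
    (5,9) via y @ 7.0813  # hit
  → r_2 = 7.0813
beam 3: φ=45°, α=195°
  direction (-0.9659, -0.2588); cell (7,2); t to first gridline: x 0.4762, y 0.6182 (then +1.0353 / +3.8637)
    (6,2) via x @ 0.4762
    (6,1) via y @ 0.6182
    (5,1) via x @ 1.5115
    (4,1) via x @ 2.5468
    (3,1) via x @ 3.5821
    (3,0) via y @ 4.4819  # hit
  → r_3 = 4.4819
beam 4: φ=90°, α=240°
  direction (-0.5000, -0.8660); cell (7,2); t to first gridline: x 0.9200, y 0.1848 (then +2.0000 / +1.1547)
    (7,1) via y @ 0.1848
    (6,1) via x @ 0.9200
    (6,0) via y @ 1.3395  # hit
  → r_4 = 1.3395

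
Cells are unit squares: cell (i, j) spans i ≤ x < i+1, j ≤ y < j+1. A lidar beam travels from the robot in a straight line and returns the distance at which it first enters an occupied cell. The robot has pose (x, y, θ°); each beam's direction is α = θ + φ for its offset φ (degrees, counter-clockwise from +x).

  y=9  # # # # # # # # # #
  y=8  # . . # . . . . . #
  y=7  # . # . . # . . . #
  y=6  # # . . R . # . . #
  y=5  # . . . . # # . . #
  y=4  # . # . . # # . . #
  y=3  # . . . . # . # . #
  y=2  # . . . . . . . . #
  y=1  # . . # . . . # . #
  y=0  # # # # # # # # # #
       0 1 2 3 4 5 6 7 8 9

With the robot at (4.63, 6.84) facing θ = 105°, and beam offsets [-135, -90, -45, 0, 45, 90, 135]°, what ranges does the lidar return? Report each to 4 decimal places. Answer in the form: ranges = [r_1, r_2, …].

beam 1: φ=-135°, α=330°
  d=(0.8660,-0.5000)  start (4,6)  tX=0.4272 tY=1.6800  stride 1/|dx|=1.1547 1/|dy|=2.0000
    cross x-line → (5,6), t=0.4272
    cross x-line → (6,6), t=1.5819 (wall)
  → r_1 = 1.5819
beam 2: φ=-90°, α=15°
  d=(0.9659,0.2588)  start (4,6)  tX=0.3831 tY=0.6182  stride 1/|dx|=1.0353 1/|dy|=3.8637
    cross x-line → (5,6), t=0.3831
    cross y-line → (5,7), t=0.6182 (wall)
  → r_2 = 0.6182
beam 3: φ=-45°, α=60°
  d=(0.5000,0.8660)  start (4,6)  tX=0.7400 tY=0.1848  stride 1/|dx|=2.0000 1/|dy|=1.1547
    cross y-line → (4,7), t=0.1848
    cross x-line → (5,7), t=0.7400 (wall)
  → r_3 = 0.7400
beam 4: φ=0°, α=105°
  d=(-0.2588,0.9659)  start (4,6)  tX=2.4341 tY=0.1656  stride 1/|dx|=3.8637 1/|dy|=1.0353
    cross y-line → (4,7), t=0.1656
    cross y-line → (4,8), t=1.2009
    cross y-line → (4,9), t=2.2362 (wall)
  → r_4 = 2.2362
beam 5: φ=45°, α=150°
  d=(-0.8660,0.5000)  start (4,6)  tX=0.7275 tY=0.3200  stride 1/|dx|=1.1547 1/|dy|=2.0000
    cross y-line → (4,7), t=0.3200
    cross x-line → (3,7), t=0.7275
    cross x-line → (2,7), t=1.8822 (wall)
  → r_5 = 1.8822
beam 6: φ=90°, α=195°
  d=(-0.9659,-0.2588)  start (4,6)  tX=0.6522 tY=3.2455  stride 1/|dx|=1.0353 1/|dy|=3.8637
    cross x-line → (3,6), t=0.6522
    cross x-line → (2,6), t=1.6875
    cross x-line → (1,6), t=2.7228 (wall)
  → r_6 = 2.7228
beam 7: φ=135°, α=240°
  d=(-0.5000,-0.8660)  start (4,6)  tX=1.2600 tY=0.9699  stride 1/|dx|=2.0000 1/|dy|=1.1547
    cross y-line → (4,5), t=0.9699
    cross x-line → (3,5), t=1.2600
    cross y-line → (3,4), t=2.1246
    cross x-line → (2,4), t=3.2600 (wall)
  → r_7 = 3.2600

ranges = [1.5819, 0.6182, 0.7400, 2.2362, 1.8822, 2.7228, 3.2600]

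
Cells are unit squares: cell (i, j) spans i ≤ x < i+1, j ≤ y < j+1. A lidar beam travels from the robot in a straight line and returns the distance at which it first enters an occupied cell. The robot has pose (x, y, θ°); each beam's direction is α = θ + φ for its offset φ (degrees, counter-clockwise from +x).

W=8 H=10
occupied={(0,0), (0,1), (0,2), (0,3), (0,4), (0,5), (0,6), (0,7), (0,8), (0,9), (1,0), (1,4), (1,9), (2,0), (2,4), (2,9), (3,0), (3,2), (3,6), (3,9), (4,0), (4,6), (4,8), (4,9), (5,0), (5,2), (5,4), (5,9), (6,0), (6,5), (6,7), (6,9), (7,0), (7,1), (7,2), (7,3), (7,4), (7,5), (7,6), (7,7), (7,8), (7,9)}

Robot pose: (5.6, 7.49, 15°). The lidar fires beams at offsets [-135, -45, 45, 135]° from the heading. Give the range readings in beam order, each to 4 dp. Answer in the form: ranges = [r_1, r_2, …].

ranges = [1.2000, 0.4619, 1.7436, 1.0200]

beam 1: φ=-135°, α=240°
  d=(-0.5000,-0.8660)  start (5,7)  tX=1.2000 tY=0.5658  stride 1/|dx|=2.0000 1/|dy|=1.1547
    cross y-line → (5,6), t=0.5658
    cross x-line → (4,6), t=1.2000 (wall)
  → r_1 = 1.2000
beam 2: φ=-45°, α=330°
  d=(0.8660,-0.5000)  start (5,7)  tX=0.4619 tY=0.9800  stride 1/|dx|=1.1547 1/|dy|=2.0000
    cross x-line → (6,7), t=0.4619 (wall)
  → r_2 = 0.4619
beam 3: φ=45°, α=60°
  d=(0.5000,0.8660)  start (5,7)  tX=0.8000 tY=0.5889  stride 1/|dx|=2.0000 1/|dy|=1.1547
    cross y-line → (5,8), t=0.5889
    cross x-line → (6,8), t=0.8000
    cross y-line → (6,9), t=1.7436 (wall)
  → r_3 = 1.7436
beam 4: φ=135°, α=150°
  d=(-0.8660,0.5000)  start (5,7)  tX=0.6928 tY=1.0200  stride 1/|dx|=1.1547 1/|dy|=2.0000
    cross x-line → (4,7), t=0.6928
    cross y-line → (4,8), t=1.0200 (wall)
  → r_4 = 1.0200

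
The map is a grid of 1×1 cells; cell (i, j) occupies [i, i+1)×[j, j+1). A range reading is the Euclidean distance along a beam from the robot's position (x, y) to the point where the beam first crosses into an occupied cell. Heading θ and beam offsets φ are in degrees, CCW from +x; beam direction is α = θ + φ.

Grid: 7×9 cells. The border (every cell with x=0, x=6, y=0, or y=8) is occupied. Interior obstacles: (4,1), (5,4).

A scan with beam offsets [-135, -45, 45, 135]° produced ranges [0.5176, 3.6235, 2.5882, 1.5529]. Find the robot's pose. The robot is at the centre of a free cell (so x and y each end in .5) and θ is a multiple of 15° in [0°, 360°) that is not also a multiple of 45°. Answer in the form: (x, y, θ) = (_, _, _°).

Candidates: 33 free-cell centres × 16 headings = 528 poses. Raycast each; keep the one whose scan matches to 4 dp.
  (2.5, 3.5, 60°): beam 1 = 2.5882 ≠ 0.5176 ✗
  (1.5, 2.5, 255°): beam 1 = 1.0000 ≠ 0.5176 ✗
  (1.5, 5.5, 120°): beam 1 = 3.6235 ≠ 0.5176 ✗
  (4.5, 6.5, 15°): beam 1 = 6.3509 ≠ 0.5176 ✗
  (3.5, 1.5, 255°): beam 1 = 5.0000 ≠ 0.5176 ✗
  …
  (4.5, 7.5, 240°): r_1=0.5176, r_2=3.6235, r_3=2.5882, r_4=1.5529 — all match ✓
Only this pose fits every beam.

(x, y, θ) = (4.5, 7.5, 240°)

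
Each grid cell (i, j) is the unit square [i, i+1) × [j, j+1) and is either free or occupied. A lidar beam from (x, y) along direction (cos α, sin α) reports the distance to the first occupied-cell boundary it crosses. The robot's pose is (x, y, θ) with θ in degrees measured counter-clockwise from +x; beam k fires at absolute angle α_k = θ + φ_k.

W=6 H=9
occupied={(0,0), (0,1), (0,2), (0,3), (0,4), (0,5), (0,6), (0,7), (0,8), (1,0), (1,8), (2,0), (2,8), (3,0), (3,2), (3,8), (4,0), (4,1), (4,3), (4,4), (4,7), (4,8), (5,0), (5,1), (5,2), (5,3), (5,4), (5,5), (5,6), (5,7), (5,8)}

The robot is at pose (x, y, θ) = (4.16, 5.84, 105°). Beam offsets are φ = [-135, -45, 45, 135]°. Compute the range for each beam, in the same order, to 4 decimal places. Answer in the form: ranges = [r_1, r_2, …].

ranges = [0.9699, 1.3395, 3.6489, 5.5888]

beam 1: φ=-135°, α=330°
  d=(0.8660,-0.5000)  start (4,5)  tX=0.9699 tY=1.6800  stride 1/|dx|=1.1547 1/|dy|=2.0000
    cross x-line → (5,5), t=0.9699 (wall)
  → r_1 = 0.9699
beam 2: φ=-45°, α=60°
  d=(0.5000,0.8660)  start (4,5)  tX=1.6800 tY=0.1848  stride 1/|dx|=2.0000 1/|dy|=1.1547
    cross y-line → (4,6), t=0.1848
    cross y-line → (4,7), t=1.3395 (wall)
  → r_2 = 1.3395
beam 3: φ=45°, α=150°
  d=(-0.8660,0.5000)  start (4,5)  tX=0.1848 tY=0.3200  stride 1/|dx|=1.1547 1/|dy|=2.0000
    cross x-line → (3,5), t=0.1848
    cross y-line → (3,6), t=0.3200
    cross x-line → (2,6), t=1.3395
    cross y-line → (2,7), t=2.3200
    cross x-line → (1,7), t=2.4942
    cross x-line → (0,7), t=3.6489 (wall)
  → r_3 = 3.6489
beam 4: φ=135°, α=240°
  d=(-0.5000,-0.8660)  start (4,5)  tX=0.3200 tY=0.9699  stride 1/|dx|=2.0000 1/|dy|=1.1547
    cross x-line → (3,5), t=0.3200
    cross y-line → (3,4), t=0.9699
    cross y-line → (3,3), t=2.1246
    cross x-line → (2,3), t=2.3200
    cross y-line → (2,2), t=3.2793
    cross x-line → (1,2), t=4.3200
    cross y-line → (1,1), t=4.4341
    cross y-line → (1,0), t=5.5888 (wall)
  → r_4 = 5.5888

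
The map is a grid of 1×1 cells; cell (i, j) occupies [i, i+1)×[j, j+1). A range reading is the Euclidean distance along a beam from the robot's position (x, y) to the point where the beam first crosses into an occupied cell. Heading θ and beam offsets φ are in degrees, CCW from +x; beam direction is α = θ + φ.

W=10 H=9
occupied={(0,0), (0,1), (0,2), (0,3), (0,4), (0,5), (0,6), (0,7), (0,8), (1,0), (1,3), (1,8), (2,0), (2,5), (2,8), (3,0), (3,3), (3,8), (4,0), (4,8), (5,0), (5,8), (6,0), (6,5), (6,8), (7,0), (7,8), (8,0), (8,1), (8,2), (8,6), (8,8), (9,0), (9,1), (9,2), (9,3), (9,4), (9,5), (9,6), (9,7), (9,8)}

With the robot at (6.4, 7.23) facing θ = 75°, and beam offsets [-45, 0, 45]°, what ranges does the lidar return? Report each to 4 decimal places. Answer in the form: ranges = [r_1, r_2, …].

beam 1: φ=-45°, α=30°
  cosα=0.8660 sinα=0.5000 | (6,7) | tMaxX 0.6928 tMaxY 1.5400 | tΔX 1.1547 tΔY 2.0000
    t=0.6928 [x] (7,7)
    t=1.5400 [y] (7,8) — stop
  → r_1 = 1.5400
beam 2: φ=0°, α=75°
  cosα=0.2588 sinα=0.9659 | (6,7) | tMaxX 2.3182 tMaxY 0.7972 | tΔX 3.8637 tΔY 1.0353
    t=0.7972 [y] (6,8) — stop
  → r_2 = 0.7972
beam 3: φ=45°, α=120°
  cosα=-0.5000 sinα=0.8660 | (6,7) | tMaxX 0.8000 tMaxY 0.8891 | tΔX 2.0000 tΔY 1.1547
    t=0.8000 [x] (5,7)
    t=0.8891 [y] (5,8) — stop
  → r_3 = 0.8891

ranges = [1.5400, 0.7972, 0.8891]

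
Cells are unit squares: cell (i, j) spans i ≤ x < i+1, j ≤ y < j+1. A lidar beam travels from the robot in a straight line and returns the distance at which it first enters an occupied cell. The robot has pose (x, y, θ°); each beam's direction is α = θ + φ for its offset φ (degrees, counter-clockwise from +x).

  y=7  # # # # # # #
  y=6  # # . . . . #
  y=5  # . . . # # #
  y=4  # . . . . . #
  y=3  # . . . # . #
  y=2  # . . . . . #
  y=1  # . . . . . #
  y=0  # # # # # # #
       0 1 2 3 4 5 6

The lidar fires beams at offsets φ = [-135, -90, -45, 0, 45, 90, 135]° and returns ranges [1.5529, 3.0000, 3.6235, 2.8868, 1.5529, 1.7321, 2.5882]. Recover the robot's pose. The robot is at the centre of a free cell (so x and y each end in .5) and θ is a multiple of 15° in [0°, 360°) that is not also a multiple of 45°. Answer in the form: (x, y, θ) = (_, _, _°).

Candidates: 26 free-cell centres × 16 headings = 416 poses. Raycast each; keep the one whose scan matches to 4 dp.
  (4.5, 1.5, 255°): beam 1 = 5.1962 ≠ 1.5529 ✗
  (2.5, 5.5, 30°): beam 1 = 4.6587 ≠ 1.5529 ✗
  (3.5, 1.5, 255°): beam 1 = 5.0000 ≠ 1.5529 ✗
  (1.5, 3.5, 75°): beam 1 = 2.8868 ≠ 1.5529 ✗
  …
  (2.5, 3.5, 120°): r_1=1.5529, r_2=3.0000, r_3=3.6235, r_4=2.8868, r_5=1.5529, r_6=1.7321, r_7=2.5882 — all match ✓
No second candidate reproduces the full scan.

(x, y, θ) = (2.5, 3.5, 120°)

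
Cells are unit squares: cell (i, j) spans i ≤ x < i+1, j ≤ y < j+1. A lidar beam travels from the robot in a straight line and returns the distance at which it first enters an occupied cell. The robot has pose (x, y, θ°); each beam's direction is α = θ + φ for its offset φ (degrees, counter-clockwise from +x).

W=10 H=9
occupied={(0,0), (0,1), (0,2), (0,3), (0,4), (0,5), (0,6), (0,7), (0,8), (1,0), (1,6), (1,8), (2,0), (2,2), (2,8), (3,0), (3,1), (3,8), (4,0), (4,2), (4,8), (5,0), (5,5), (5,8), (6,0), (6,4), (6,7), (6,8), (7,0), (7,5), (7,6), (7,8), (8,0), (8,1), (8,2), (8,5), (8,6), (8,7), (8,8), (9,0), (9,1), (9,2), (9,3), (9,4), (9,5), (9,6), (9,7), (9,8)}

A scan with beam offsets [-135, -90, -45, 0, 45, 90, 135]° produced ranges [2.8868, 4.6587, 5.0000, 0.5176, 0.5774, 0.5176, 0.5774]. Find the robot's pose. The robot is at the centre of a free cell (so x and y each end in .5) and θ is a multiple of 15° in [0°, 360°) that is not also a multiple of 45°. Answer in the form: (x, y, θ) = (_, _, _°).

The pose lattice has 42·16 = 672 candidates. Test each by forward raycasting.
  (4.5, 3.5, 75°): beam 1 = 0.5774 ≠ 2.8868 ✗
  (2.5, 1.5, 15°): beam 1 = 0.5774 ≠ 2.8868 ✗
  (1.5, 5.5, 255°): beam 1 = 0.5774 ≠ 2.8868 ✗
  (5.5, 6.5, 150°): beam 1 = 1.5529 ≠ 2.8868 ✗
  …
  (1.5, 5.5, 75°): r_1=2.8868, r_2=4.6587, r_3=5.0000, r_4=0.5176, r_5=0.5774, r_6=0.5176, r_7=0.5774 — all match ✓
No second candidate reproduces the full scan.

(x, y, θ) = (1.5, 5.5, 75°)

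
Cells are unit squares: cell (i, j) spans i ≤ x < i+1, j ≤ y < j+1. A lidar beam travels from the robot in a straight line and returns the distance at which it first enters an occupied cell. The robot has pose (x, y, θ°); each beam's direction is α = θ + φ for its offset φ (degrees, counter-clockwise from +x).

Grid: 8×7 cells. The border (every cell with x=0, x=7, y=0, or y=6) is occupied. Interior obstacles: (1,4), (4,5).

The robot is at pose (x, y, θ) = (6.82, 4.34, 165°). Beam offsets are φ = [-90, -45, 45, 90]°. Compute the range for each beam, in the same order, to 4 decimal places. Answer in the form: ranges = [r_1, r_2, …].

beam 1: φ=-90°, α=75°
  d=(0.2588,0.9659)  start (6,4)  tX=0.6955 tY=0.6833  stride 1/|dx|=3.8637 1/|dy|=1.0353
    cross y-line → (6,5), t=0.6833
    cross x-line → (7,5), t=0.6955 (wall)
  → r_1 = 0.6955
beam 2: φ=-45°, α=120°
  d=(-0.5000,0.8660)  start (6,4)  tX=1.6400 tY=0.7621  stride 1/|dx|=2.0000 1/|dy|=1.1547
    cross y-line → (6,5), t=0.7621
    cross x-line → (5,5), t=1.6400
    cross y-line → (5,6), t=1.9168 (wall)
  → r_2 = 1.9168
beam 3: φ=45°, α=210°
  d=(-0.8660,-0.5000)  start (6,4)  tX=0.9469 tY=0.6800  stride 1/|dx|=1.1547 1/|dy|=2.0000
    cross y-line → (6,3), t=0.6800
    cross x-line → (5,3), t=0.9469
    cross x-line → (4,3), t=2.1016
    cross y-line → (4,2), t=2.6800
    cross x-line → (3,2), t=3.2563
    cross x-line → (2,2), t=4.4110
    cross y-line → (2,1), t=4.6800
    cross x-line → (1,1), t=5.5657
    cross y-line → (1,0), t=6.6800 (wall)
  → r_3 = 6.6800
beam 4: φ=90°, α=255°
  d=(-0.2588,-0.9659)  start (6,4)  tX=3.1682 tY=0.3520  stride 1/|dx|=3.8637 1/|dy|=1.0353
    cross y-line → (6,3), t=0.3520
    cross y-line → (6,2), t=1.3873
    cross y-line → (6,1), t=2.4225
    cross x-line → (5,1), t=3.1682
    cross y-line → (5,0), t=3.4578 (wall)
  → r_4 = 3.4578

ranges = [0.6955, 1.9168, 6.6800, 3.4578]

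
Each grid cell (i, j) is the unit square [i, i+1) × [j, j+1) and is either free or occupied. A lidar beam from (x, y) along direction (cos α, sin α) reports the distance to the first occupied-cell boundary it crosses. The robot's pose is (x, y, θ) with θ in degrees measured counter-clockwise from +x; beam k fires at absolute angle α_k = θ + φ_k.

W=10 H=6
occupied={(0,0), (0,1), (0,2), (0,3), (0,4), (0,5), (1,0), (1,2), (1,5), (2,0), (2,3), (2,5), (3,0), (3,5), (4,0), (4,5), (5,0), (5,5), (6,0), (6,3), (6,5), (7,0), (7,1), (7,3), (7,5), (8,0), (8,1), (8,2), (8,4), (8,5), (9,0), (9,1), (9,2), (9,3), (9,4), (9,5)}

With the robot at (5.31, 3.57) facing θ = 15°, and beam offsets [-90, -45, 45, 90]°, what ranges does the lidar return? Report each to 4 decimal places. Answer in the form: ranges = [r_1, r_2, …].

ranges = [2.6607, 0.7967, 1.6512, 1.4804]

beam 1: φ=-90°, α=285°
  cosα=0.2588 sinα=-0.9659 | (5,3) | tMaxX 2.6660 tMaxY 0.5901 | tΔX 3.8637 tΔY 1.0353
    t=0.5901 [y] (5,2)
    t=1.6254 [y] (5,1)
    t=2.6607 [y] (5,0) — stop
  → r_1 = 2.6607
beam 2: φ=-45°, α=330°
  cosα=0.8660 sinα=-0.5000 | (5,3) | tMaxX 0.7967 tMaxY 1.1400 | tΔX 1.1547 tΔY 2.0000
    t=0.7967 [x] (6,3) — stop
  → r_2 = 0.7967
beam 3: φ=45°, α=60°
  cosα=0.5000 sinα=0.8660 | (5,3) | tMaxX 1.3800 tMaxY 0.4965 | tΔX 2.0000 tΔY 1.1547
    t=0.4965 [y] (5,4)
    t=1.3800 [x] (6,4)
    t=1.6512 [y] (6,5) — stop
  → r_3 = 1.6512
beam 4: φ=90°, α=105°
  cosα=-0.2588 sinα=0.9659 | (5,3) | tMaxX 1.1977 tMaxY 0.4452 | tΔX 3.8637 tΔY 1.0353
    t=0.4452 [y] (5,4)
    t=1.1977 [x] (4,4)
    t=1.4804 [y] (4,5) — stop
  → r_4 = 1.4804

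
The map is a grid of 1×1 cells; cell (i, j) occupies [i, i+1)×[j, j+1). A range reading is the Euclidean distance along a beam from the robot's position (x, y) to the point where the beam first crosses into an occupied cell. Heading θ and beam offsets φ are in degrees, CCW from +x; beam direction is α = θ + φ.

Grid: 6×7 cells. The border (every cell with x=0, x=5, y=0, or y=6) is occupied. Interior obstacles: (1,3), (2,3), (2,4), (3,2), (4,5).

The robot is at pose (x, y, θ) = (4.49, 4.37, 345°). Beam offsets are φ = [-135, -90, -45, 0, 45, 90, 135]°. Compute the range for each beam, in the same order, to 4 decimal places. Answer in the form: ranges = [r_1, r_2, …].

ranges = [1.7205, 1.8932, 1.0200, 0.5280, 0.5889, 0.6522, 0.7275]

beam 1: φ=-135°, α=210°
  d=(-0.8660,-0.5000)  start (4,4)  tX=0.5658 tY=0.7400  stride 1/|dx|=1.1547 1/|dy|=2.0000
    cross x-line → (3,4), t=0.5658
    cross y-line → (3,3), t=0.7400
    cross x-line → (2,3), t=1.7205 (wall)
  → r_1 = 1.7205
beam 2: φ=-90°, α=255°
  d=(-0.2588,-0.9659)  start (4,4)  tX=1.8932 tY=0.3831  stride 1/|dx|=3.8637 1/|dy|=1.0353
    cross y-line → (4,3), t=0.3831
    cross y-line → (4,2), t=1.4183
    cross x-line → (3,2), t=1.8932 (wall)
  → r_2 = 1.8932
beam 3: φ=-45°, α=300°
  d=(0.5000,-0.8660)  start (4,4)  tX=1.0200 tY=0.4272  stride 1/|dx|=2.0000 1/|dy|=1.1547
    cross y-line → (4,3), t=0.4272
    cross x-line → (5,3), t=1.0200 (wall)
  → r_3 = 1.0200
beam 4: φ=0°, α=345°
  d=(0.9659,-0.2588)  start (4,4)  tX=0.5280 tY=1.4296  stride 1/|dx|=1.0353 1/|dy|=3.8637
    cross x-line → (5,4), t=0.5280 (wall)
  → r_4 = 0.5280
beam 5: φ=45°, α=30°
  d=(0.8660,0.5000)  start (4,4)  tX=0.5889 tY=1.2600  stride 1/|dx|=1.1547 1/|dy|=2.0000
    cross x-line → (5,4), t=0.5889 (wall)
  → r_5 = 0.5889
beam 6: φ=90°, α=75°
  d=(0.2588,0.9659)  start (4,4)  tX=1.9705 tY=0.6522  stride 1/|dx|=3.8637 1/|dy|=1.0353
    cross y-line → (4,5), t=0.6522 (wall)
  → r_6 = 0.6522
beam 7: φ=135°, α=120°
  d=(-0.5000,0.8660)  start (4,4)  tX=0.9800 tY=0.7275  stride 1/|dx|=2.0000 1/|dy|=1.1547
    cross y-line → (4,5), t=0.7275 (wall)
  → r_7 = 0.7275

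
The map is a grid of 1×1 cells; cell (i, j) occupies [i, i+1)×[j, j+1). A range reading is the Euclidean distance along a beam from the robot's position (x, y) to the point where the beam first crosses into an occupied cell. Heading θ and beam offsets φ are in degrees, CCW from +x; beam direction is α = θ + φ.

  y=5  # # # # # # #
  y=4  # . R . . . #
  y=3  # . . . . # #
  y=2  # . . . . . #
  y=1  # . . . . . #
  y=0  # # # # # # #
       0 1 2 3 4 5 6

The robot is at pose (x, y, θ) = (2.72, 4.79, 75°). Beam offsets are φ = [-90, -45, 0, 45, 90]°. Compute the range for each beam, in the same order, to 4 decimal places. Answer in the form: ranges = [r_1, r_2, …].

beam 1: φ=-90°, α=345°
  direction (0.9659, -0.2588); cell (2,4); t to first gridline: x 0.2899, y 3.0523 (then +1.0353 / +3.8637)
    (3,4) via x @ 0.2899
    (4,4) via x @ 1.3252
    (5,4) via x @ 2.3604
    (5,3) via y @ 3.0523  # hit
  → r_1 = 3.0523
beam 2: φ=-45°, α=30°
  direction (0.8660, 0.5000); cell (2,4); t to first gridline: x 0.3233, y 0.4200 (then +1.1547 / +2.0000)
    (3,4) via x @ 0.3233
    (3,5) via y @ 0.4200  # hit
  → r_2 = 0.4200
beam 3: φ=0°, α=75°
  direction (0.2588, 0.9659); cell (2,4); t to first gridline: x 1.0818, y 0.2174 (then +3.8637 / +1.0353)
    (2,5) via y @ 0.2174  # hit
  → r_3 = 0.2174
beam 4: φ=45°, α=120°
  direction (-0.5000, 0.8660); cell (2,4); t to first gridline: x 1.4400, y 0.2425 (then +2.0000 / +1.1547)
    (2,5) via y @ 0.2425  # hit
  → r_4 = 0.2425
beam 5: φ=90°, α=165°
  direction (-0.9659, 0.2588); cell (2,4); t to first gridline: x 0.7454, y 0.8114 (then +1.0353 / +3.8637)
    (1,4) via x @ 0.7454
    (1,5) via y @ 0.8114  # hit
  → r_5 = 0.8114

ranges = [3.0523, 0.4200, 0.2174, 0.2425, 0.8114]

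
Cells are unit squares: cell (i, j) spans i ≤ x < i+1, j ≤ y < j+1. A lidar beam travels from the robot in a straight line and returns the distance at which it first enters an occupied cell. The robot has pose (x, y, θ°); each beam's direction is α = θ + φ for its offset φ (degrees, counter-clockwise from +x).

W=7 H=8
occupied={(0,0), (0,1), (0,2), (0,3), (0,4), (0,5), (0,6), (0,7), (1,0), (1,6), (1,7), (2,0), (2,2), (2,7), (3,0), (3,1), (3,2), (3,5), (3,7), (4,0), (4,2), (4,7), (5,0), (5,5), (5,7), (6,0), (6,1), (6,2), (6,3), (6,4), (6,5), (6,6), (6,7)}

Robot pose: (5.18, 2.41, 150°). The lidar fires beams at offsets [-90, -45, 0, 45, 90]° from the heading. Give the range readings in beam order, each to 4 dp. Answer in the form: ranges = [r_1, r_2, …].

ranges = [1.6400, 4.7519, 0.2078, 0.1863, 0.3600]

beam 1: φ=-90°, α=60°
  dir = (cos 60°, sin 60°) = (0.5000, 0.8660); from cell (5,2)
  next x-line at t=1.6400, next y-line at t=0.6813; Δt_x=2.0000, Δt_y=1.1547
    y: enter (5,3) at t=0.6813
    x: enter (6,3) at t=1.6400 ← occupied
  → r_1 = 1.6400
beam 2: φ=-45°, α=105°
  dir = (cos 105°, sin 105°) = (-0.2588, 0.9659); from cell (5,2)
  next x-line at t=0.6955, next y-line at t=0.6108; Δt_x=3.8637, Δt_y=1.0353
    y: enter (5,3) at t=0.6108
    x: enter (4,3) at t=0.6955
    y: enter (4,4) at t=1.6461
    y: enter (4,5) at t=2.6814
    y: enter (4,6) at t=3.7166
    x: enter (3,6) at t=4.5592
    y: enter (3,7) at t=4.7519 ← occupied
  → r_2 = 4.7519
beam 3: φ=0°, α=150°
  dir = (cos 150°, sin 150°) = (-0.8660, 0.5000); from cell (5,2)
  next x-line at t=0.2078, next y-line at t=1.1800; Δt_x=1.1547, Δt_y=2.0000
    x: enter (4,2) at t=0.2078 ← occupied
  → r_3 = 0.2078
beam 4: φ=45°, α=195°
  dir = (cos 195°, sin 195°) = (-0.9659, -0.2588); from cell (5,2)
  next x-line at t=0.1863, next y-line at t=1.5841; Δt_x=1.0353, Δt_y=3.8637
    x: enter (4,2) at t=0.1863 ← occupied
  → r_4 = 0.1863
beam 5: φ=90°, α=240°
  dir = (cos 240°, sin 240°) = (-0.5000, -0.8660); from cell (5,2)
  next x-line at t=0.3600, next y-line at t=0.4734; Δt_x=2.0000, Δt_y=1.1547
    x: enter (4,2) at t=0.3600 ← occupied
  → r_5 = 0.3600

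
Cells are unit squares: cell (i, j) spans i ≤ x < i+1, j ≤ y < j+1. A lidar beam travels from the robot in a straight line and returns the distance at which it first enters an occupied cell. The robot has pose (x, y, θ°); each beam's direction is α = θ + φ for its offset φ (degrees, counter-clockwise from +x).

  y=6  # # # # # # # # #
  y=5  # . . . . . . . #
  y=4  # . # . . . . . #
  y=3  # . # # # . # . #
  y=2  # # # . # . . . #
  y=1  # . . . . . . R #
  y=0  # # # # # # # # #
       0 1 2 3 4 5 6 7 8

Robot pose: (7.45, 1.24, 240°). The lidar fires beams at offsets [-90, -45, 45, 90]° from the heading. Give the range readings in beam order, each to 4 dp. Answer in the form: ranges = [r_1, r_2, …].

beam 1: φ=-90°, α=150°
  dir = (cos 150°, sin 150°) = (-0.8660, 0.5000); from cell (7,1)
  next x-line at t=0.5196, next y-line at t=1.5200; Δt_x=1.1547, Δt_y=2.0000
    x: enter (6,1) at t=0.5196
    y: enter (6,2) at t=1.5200
    x: enter (5,2) at t=1.6743
    x: enter (4,2) at t=2.8290 ← occupied
  → r_1 = 2.8290
beam 2: φ=-45°, α=195°
  dir = (cos 195°, sin 195°) = (-0.9659, -0.2588); from cell (7,1)
  next x-line at t=0.4659, next y-line at t=0.9273; Δt_x=1.0353, Δt_y=3.8637
    x: enter (6,1) at t=0.4659
    y: enter (6,0) at t=0.9273 ← occupied
  → r_2 = 0.9273
beam 3: φ=45°, α=285°
  dir = (cos 285°, sin 285°) = (0.2588, -0.9659); from cell (7,1)
  next x-line at t=2.1250, next y-line at t=0.2485; Δt_x=3.8637, Δt_y=1.0353
    y: enter (7,0) at t=0.2485 ← occupied
  → r_3 = 0.2485
beam 4: φ=90°, α=330°
  dir = (cos 330°, sin 330°) = (0.8660, -0.5000); from cell (7,1)
  next x-line at t=0.6351, next y-line at t=0.4800; Δt_x=1.1547, Δt_y=2.0000
    y: enter (7,0) at t=0.4800 ← occupied
  → r_4 = 0.4800

ranges = [2.8290, 0.9273, 0.2485, 0.4800]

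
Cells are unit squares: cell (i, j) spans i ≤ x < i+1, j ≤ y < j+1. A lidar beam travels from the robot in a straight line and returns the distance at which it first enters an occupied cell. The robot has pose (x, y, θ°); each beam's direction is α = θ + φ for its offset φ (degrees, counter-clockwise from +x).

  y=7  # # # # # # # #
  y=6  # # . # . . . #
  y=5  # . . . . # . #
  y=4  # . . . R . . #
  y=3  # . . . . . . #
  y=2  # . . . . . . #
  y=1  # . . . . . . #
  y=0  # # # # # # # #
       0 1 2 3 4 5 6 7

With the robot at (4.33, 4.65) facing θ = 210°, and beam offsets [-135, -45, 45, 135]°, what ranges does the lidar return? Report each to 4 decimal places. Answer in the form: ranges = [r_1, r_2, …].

beam 1: φ=-135°, α=75°
  dir = (cos 75°, sin 75°) = (0.2588, 0.9659); from cell (4,4)
  next x-line at t=2.5887, next y-line at t=0.3623; Δt_x=3.8637, Δt_y=1.0353
    y: enter (4,5) at t=0.3623
    y: enter (4,6) at t=1.3976
    y: enter (4,7) at t=2.4329 ← occupied
  → r_1 = 2.4329
beam 2: φ=-45°, α=165°
  dir = (cos 165°, sin 165°) = (-0.9659, 0.2588); from cell (4,4)
  next x-line at t=0.3416, next y-line at t=1.3523; Δt_x=1.0353, Δt_y=3.8637
    x: enter (3,4) at t=0.3416
    y: enter (3,5) at t=1.3523
    x: enter (2,5) at t=1.3769
    x: enter (1,5) at t=2.4122
    x: enter (0,5) at t=3.4475 ← occupied
  → r_2 = 3.4475
beam 3: φ=45°, α=255°
  dir = (cos 255°, sin 255°) = (-0.2588, -0.9659); from cell (4,4)
  next x-line at t=1.2750, next y-line at t=0.6729; Δt_x=3.8637, Δt_y=1.0353
    y: enter (4,3) at t=0.6729
    x: enter (3,3) at t=1.2750
    y: enter (3,2) at t=1.7082
    y: enter (3,1) at t=2.7435
    y: enter (3,0) at t=3.7788 ← occupied
  → r_3 = 3.7788
beam 4: φ=135°, α=345°
  dir = (cos 345°, sin 345°) = (0.9659, -0.2588); from cell (4,4)
  next x-line at t=0.6936, next y-line at t=2.5114; Δt_x=1.0353, Δt_y=3.8637
    x: enter (5,4) at t=0.6936
    x: enter (6,4) at t=1.7289
    y: enter (6,3) at t=2.5114
    x: enter (7,3) at t=2.7642 ← occupied
  → r_4 = 2.7642

ranges = [2.4329, 3.4475, 3.7788, 2.7642]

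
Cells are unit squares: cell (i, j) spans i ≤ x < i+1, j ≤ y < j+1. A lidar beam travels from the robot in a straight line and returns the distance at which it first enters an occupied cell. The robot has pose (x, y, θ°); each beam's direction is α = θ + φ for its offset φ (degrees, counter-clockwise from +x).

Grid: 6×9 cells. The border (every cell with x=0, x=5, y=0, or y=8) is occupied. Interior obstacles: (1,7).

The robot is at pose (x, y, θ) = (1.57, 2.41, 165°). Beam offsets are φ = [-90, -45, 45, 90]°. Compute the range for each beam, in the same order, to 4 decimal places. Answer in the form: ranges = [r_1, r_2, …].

ranges = [5.7872, 1.1400, 0.6582, 1.4597]

beam 1: φ=-90°, α=75°
  cosα=0.2588 sinα=0.9659 | (1,2) | tMaxX 1.6614 tMaxY 0.6108 | tΔX 3.8637 tΔY 1.0353
    t=0.6108 [y] (1,3)
    t=1.6461 [y] (1,4)
    t=1.6614 [x] (2,4)
    t=2.6814 [y] (2,5)
    t=3.7166 [y] (2,6)
    t=4.7519 [y] (2,7)
    t=5.5251 [x] (3,7)
    t=5.7872 [y] (3,8) — stop
  → r_1 = 5.7872
beam 2: φ=-45°, α=120°
  cosα=-0.5000 sinα=0.8660 | (1,2) | tMaxX 1.1400 tMaxY 0.6813 | tΔX 2.0000 tΔY 1.1547
    t=0.6813 [y] (1,3)
    t=1.1400 [x] (0,3) — stop
  → r_2 = 1.1400
beam 3: φ=45°, α=210°
  cosα=-0.8660 sinα=-0.5000 | (1,2) | tMaxX 0.6582 tMaxY 0.8200 | tΔX 1.1547 tΔY 2.0000
    t=0.6582 [x] (0,2) — stop
  → r_3 = 0.6582
beam 4: φ=90°, α=255°
  cosα=-0.2588 sinα=-0.9659 | (1,2) | tMaxX 2.2023 tMaxY 0.4245 | tΔX 3.8637 tΔY 1.0353
    t=0.4245 [y] (1,1)
    t=1.4597 [y] (1,0) — stop
  → r_4 = 1.4597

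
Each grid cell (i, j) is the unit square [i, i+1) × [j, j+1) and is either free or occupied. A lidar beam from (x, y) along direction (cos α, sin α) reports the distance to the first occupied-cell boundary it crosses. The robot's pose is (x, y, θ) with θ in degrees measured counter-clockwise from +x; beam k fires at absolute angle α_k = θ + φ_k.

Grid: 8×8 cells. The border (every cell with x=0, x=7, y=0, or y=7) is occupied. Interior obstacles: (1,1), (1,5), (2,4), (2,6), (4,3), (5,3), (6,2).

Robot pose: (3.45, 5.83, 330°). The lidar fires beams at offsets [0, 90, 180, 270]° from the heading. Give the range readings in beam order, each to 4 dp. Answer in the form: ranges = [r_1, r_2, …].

beam 1: φ=0°, α=330°
  dir = (cos 330°, sin 330°) = (0.8660, -0.5000); from cell (3,5)
  next x-line at t=0.6351, next y-line at t=1.6600; Δt_x=1.1547, Δt_y=2.0000
    x: enter (4,5) at t=0.6351
    y: enter (4,4) at t=1.6600
    x: enter (5,4) at t=1.7898
    x: enter (6,4) at t=2.9445
    y: enter (6,3) at t=3.6600
    x: enter (7,3) at t=4.0992 ← occupied
  → r_1 = 4.0992
beam 2: φ=90°, α=60°
  dir = (cos 60°, sin 60°) = (0.5000, 0.8660); from cell (3,5)
  next x-line at t=1.1000, next y-line at t=0.1963; Δt_x=2.0000, Δt_y=1.1547
    y: enter (3,6) at t=0.1963
    x: enter (4,6) at t=1.1000
    y: enter (4,7) at t=1.3510 ← occupied
  → r_2 = 1.3510
beam 3: φ=180°, α=150°
  dir = (cos 150°, sin 150°) = (-0.8660, 0.5000); from cell (3,5)
  next x-line at t=0.5196, next y-line at t=0.3400; Δt_x=1.1547, Δt_y=2.0000
    y: enter (3,6) at t=0.3400
    x: enter (2,6) at t=0.5196 ← occupied
  → r_3 = 0.5196
beam 4: φ=270°, α=240°
  dir = (cos 240°, sin 240°) = (-0.5000, -0.8660); from cell (3,5)
  next x-line at t=0.9000, next y-line at t=0.9584; Δt_x=2.0000, Δt_y=1.1547
    x: enter (2,5) at t=0.9000
    y: enter (2,4) at t=0.9584 ← occupied
  → r_4 = 0.9584

ranges = [4.0992, 1.3510, 0.5196, 0.9584]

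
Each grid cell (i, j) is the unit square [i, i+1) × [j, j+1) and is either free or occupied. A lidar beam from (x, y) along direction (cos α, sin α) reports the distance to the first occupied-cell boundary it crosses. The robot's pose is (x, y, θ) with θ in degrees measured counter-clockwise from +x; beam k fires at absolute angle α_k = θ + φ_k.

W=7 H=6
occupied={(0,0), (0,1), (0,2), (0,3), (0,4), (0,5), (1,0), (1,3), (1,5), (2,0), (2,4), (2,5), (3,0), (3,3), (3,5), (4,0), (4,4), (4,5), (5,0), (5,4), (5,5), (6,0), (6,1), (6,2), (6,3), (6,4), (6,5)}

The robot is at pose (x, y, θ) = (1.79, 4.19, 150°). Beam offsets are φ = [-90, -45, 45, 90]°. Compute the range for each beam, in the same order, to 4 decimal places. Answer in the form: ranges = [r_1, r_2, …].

ranges = [0.4200, 0.8386, 0.7341, 0.2194]

beam 1: φ=-90°, α=60°
  dir = (cos 60°, sin 60°) = (0.5000, 0.8660); from cell (1,4)
  next x-line at t=0.4200, next y-line at t=0.9353; Δt_x=2.0000, Δt_y=1.1547
    x: enter (2,4) at t=0.4200 ← occupied
  → r_1 = 0.4200
beam 2: φ=-45°, α=105°
  dir = (cos 105°, sin 105°) = (-0.2588, 0.9659); from cell (1,4)
  next x-line at t=3.0523, next y-line at t=0.8386; Δt_x=3.8637, Δt_y=1.0353
    y: enter (1,5) at t=0.8386 ← occupied
  → r_2 = 0.8386
beam 3: φ=45°, α=195°
  dir = (cos 195°, sin 195°) = (-0.9659, -0.2588); from cell (1,4)
  next x-line at t=0.8179, next y-line at t=0.7341; Δt_x=1.0353, Δt_y=3.8637
    y: enter (1,3) at t=0.7341 ← occupied
  → r_3 = 0.7341
beam 4: φ=90°, α=240°
  dir = (cos 240°, sin 240°) = (-0.5000, -0.8660); from cell (1,4)
  next x-line at t=1.5800, next y-line at t=0.2194; Δt_x=2.0000, Δt_y=1.1547
    y: enter (1,3) at t=0.2194 ← occupied
  → r_4 = 0.2194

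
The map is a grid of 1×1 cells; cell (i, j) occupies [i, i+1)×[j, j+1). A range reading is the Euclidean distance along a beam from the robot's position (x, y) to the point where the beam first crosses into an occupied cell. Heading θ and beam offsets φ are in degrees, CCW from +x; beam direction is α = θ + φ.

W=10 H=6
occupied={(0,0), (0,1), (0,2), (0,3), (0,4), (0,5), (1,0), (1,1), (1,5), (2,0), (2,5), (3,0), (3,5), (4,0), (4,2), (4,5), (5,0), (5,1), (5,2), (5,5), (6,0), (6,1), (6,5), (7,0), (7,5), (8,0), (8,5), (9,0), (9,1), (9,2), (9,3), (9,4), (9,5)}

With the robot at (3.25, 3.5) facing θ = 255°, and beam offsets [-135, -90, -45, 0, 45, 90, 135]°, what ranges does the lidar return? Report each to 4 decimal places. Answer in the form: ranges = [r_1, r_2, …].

beam 1: φ=-135°, α=120°
  dir = (cos 120°, sin 120°) = (-0.5000, 0.8660); from cell (3,3)
  next x-line at t=0.5000, next y-line at t=0.5774; Δt_x=2.0000, Δt_y=1.1547
    x: enter (2,3) at t=0.5000
    y: enter (2,4) at t=0.5774
    y: enter (2,5) at t=1.7321 ← occupied
  → r_1 = 1.7321
beam 2: φ=-90°, α=165°
  dir = (cos 165°, sin 165°) = (-0.9659, 0.2588); from cell (3,3)
  next x-line at t=0.2588, next y-line at t=1.9319; Δt_x=1.0353, Δt_y=3.8637
    x: enter (2,3) at t=0.2588
    x: enter (1,3) at t=1.2941
    y: enter (1,4) at t=1.9319
    x: enter (0,4) at t=2.3294 ← occupied
  → r_2 = 2.3294
beam 3: φ=-45°, α=210°
  dir = (cos 210°, sin 210°) = (-0.8660, -0.5000); from cell (3,3)
  next x-line at t=0.2887, next y-line at t=1.0000; Δt_x=1.1547, Δt_y=2.0000
    x: enter (2,3) at t=0.2887
    y: enter (2,2) at t=1.0000
    x: enter (1,2) at t=1.4434
    x: enter (0,2) at t=2.5981 ← occupied
  → r_3 = 2.5981
beam 4: φ=0°, α=255°
  dir = (cos 255°, sin 255°) = (-0.2588, -0.9659); from cell (3,3)
  next x-line at t=0.9659, next y-line at t=0.5176; Δt_x=3.8637, Δt_y=1.0353
    y: enter (3,2) at t=0.5176
    x: enter (2,2) at t=0.9659
    y: enter (2,1) at t=1.5529
    y: enter (2,0) at t=2.5882 ← occupied
  → r_4 = 2.5882
beam 5: φ=45°, α=300°
  dir = (cos 300°, sin 300°) = (0.5000, -0.8660); from cell (3,3)
  next x-line at t=1.5000, next y-line at t=0.5774; Δt_x=2.0000, Δt_y=1.1547
    y: enter (3,2) at t=0.5774
    x: enter (4,2) at t=1.5000 ← occupied
  → r_5 = 1.5000
beam 6: φ=90°, α=345°
  dir = (cos 345°, sin 345°) = (0.9659, -0.2588); from cell (3,3)
  next x-line at t=0.7765, next y-line at t=1.9319; Δt_x=1.0353, Δt_y=3.8637
    x: enter (4,3) at t=0.7765
    x: enter (5,3) at t=1.8117
    y: enter (5,2) at t=1.9319 ← occupied
  → r_6 = 1.9319
beam 7: φ=135°, α=30°
  dir = (cos 30°, sin 30°) = (0.8660, 0.5000); from cell (3,3)
  next x-line at t=0.8660, next y-line at t=1.0000; Δt_x=1.1547, Δt_y=2.0000
    x: enter (4,3) at t=0.8660
    y: enter (4,4) at t=1.0000
    x: enter (5,4) at t=2.0207
    y: enter (5,5) at t=3.0000 ← occupied
  → r_7 = 3.0000

ranges = [1.7321, 2.3294, 2.5981, 2.5882, 1.5000, 1.9319, 3.0000]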